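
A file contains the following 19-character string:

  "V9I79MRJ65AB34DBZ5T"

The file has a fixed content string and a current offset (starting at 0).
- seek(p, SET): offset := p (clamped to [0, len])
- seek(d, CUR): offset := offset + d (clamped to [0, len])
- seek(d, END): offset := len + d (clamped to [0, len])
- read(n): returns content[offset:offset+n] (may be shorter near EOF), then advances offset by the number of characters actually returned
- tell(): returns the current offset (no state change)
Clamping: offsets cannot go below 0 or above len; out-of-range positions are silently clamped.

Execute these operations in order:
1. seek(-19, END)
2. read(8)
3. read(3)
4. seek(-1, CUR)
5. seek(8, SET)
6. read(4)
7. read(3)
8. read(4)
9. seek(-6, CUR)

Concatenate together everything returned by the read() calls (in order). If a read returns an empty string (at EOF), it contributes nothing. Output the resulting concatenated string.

Answer: V9I79MRJ65A65AB34DBZ5T

Derivation:
After 1 (seek(-19, END)): offset=0
After 2 (read(8)): returned 'V9I79MRJ', offset=8
After 3 (read(3)): returned '65A', offset=11
After 4 (seek(-1, CUR)): offset=10
After 5 (seek(8, SET)): offset=8
After 6 (read(4)): returned '65AB', offset=12
After 7 (read(3)): returned '34D', offset=15
After 8 (read(4)): returned 'BZ5T', offset=19
After 9 (seek(-6, CUR)): offset=13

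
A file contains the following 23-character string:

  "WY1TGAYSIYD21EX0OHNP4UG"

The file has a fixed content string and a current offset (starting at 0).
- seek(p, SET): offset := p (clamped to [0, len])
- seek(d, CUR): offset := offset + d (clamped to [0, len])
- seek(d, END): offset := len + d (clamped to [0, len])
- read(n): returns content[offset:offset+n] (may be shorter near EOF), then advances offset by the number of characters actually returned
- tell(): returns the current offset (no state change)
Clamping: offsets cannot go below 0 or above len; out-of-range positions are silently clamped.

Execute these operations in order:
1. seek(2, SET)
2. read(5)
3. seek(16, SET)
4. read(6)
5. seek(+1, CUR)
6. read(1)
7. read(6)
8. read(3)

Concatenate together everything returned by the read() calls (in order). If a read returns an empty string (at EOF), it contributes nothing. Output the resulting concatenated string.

After 1 (seek(2, SET)): offset=2
After 2 (read(5)): returned '1TGAY', offset=7
After 3 (seek(16, SET)): offset=16
After 4 (read(6)): returned 'OHNP4U', offset=22
After 5 (seek(+1, CUR)): offset=23
After 6 (read(1)): returned '', offset=23
After 7 (read(6)): returned '', offset=23
After 8 (read(3)): returned '', offset=23

Answer: 1TGAYOHNP4U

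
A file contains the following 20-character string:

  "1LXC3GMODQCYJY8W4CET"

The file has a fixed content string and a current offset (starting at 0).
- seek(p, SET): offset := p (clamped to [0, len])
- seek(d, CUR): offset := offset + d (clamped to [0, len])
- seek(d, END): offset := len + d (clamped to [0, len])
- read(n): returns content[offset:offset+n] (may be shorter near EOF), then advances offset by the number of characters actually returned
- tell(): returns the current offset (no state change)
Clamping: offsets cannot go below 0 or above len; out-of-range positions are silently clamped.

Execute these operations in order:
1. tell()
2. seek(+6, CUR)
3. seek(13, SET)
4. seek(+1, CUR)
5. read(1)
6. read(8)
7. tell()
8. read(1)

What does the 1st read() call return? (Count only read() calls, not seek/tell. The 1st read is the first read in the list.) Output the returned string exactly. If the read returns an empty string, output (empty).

After 1 (tell()): offset=0
After 2 (seek(+6, CUR)): offset=6
After 3 (seek(13, SET)): offset=13
After 4 (seek(+1, CUR)): offset=14
After 5 (read(1)): returned '8', offset=15
After 6 (read(8)): returned 'W4CET', offset=20
After 7 (tell()): offset=20
After 8 (read(1)): returned '', offset=20

Answer: 8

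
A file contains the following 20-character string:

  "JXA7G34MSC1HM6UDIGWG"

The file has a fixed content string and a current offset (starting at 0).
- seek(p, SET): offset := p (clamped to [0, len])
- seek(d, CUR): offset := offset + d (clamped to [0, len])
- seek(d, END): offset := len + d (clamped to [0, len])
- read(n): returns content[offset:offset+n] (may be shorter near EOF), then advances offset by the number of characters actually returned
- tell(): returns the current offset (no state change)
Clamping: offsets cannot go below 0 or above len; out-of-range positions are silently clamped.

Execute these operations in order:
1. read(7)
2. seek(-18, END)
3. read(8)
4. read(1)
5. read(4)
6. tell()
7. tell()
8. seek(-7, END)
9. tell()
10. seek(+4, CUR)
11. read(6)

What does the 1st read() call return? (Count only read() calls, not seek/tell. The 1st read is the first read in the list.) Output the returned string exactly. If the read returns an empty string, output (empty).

After 1 (read(7)): returned 'JXA7G34', offset=7
After 2 (seek(-18, END)): offset=2
After 3 (read(8)): returned 'A7G34MSC', offset=10
After 4 (read(1)): returned '1', offset=11
After 5 (read(4)): returned 'HM6U', offset=15
After 6 (tell()): offset=15
After 7 (tell()): offset=15
After 8 (seek(-7, END)): offset=13
After 9 (tell()): offset=13
After 10 (seek(+4, CUR)): offset=17
After 11 (read(6)): returned 'GWG', offset=20

Answer: JXA7G34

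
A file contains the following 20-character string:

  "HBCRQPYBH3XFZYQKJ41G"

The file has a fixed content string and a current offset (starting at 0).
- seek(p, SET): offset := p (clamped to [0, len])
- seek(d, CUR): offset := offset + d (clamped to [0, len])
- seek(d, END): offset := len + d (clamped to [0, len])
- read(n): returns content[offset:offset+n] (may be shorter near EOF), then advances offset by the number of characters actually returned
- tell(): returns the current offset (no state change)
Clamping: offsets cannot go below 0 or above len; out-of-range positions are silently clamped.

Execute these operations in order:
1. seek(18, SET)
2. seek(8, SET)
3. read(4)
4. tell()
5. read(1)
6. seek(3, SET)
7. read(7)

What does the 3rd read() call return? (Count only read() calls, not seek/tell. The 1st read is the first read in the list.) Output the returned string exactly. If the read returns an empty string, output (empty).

Answer: RQPYBH3

Derivation:
After 1 (seek(18, SET)): offset=18
After 2 (seek(8, SET)): offset=8
After 3 (read(4)): returned 'H3XF', offset=12
After 4 (tell()): offset=12
After 5 (read(1)): returned 'Z', offset=13
After 6 (seek(3, SET)): offset=3
After 7 (read(7)): returned 'RQPYBH3', offset=10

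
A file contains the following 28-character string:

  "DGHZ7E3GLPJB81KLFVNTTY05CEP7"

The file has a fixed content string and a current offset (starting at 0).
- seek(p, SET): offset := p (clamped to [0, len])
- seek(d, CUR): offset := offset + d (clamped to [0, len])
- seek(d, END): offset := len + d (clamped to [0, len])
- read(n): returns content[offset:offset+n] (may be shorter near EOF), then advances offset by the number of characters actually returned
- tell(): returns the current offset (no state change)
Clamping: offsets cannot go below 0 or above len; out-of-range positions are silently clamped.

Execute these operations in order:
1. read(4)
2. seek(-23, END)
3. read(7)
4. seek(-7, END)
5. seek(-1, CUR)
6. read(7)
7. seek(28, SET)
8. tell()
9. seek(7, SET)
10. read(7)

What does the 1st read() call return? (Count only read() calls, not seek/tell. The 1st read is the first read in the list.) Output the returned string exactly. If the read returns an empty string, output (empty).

After 1 (read(4)): returned 'DGHZ', offset=4
After 2 (seek(-23, END)): offset=5
After 3 (read(7)): returned 'E3GLPJB', offset=12
After 4 (seek(-7, END)): offset=21
After 5 (seek(-1, CUR)): offset=20
After 6 (read(7)): returned 'TY05CEP', offset=27
After 7 (seek(28, SET)): offset=28
After 8 (tell()): offset=28
After 9 (seek(7, SET)): offset=7
After 10 (read(7)): returned 'GLPJB81', offset=14

Answer: DGHZ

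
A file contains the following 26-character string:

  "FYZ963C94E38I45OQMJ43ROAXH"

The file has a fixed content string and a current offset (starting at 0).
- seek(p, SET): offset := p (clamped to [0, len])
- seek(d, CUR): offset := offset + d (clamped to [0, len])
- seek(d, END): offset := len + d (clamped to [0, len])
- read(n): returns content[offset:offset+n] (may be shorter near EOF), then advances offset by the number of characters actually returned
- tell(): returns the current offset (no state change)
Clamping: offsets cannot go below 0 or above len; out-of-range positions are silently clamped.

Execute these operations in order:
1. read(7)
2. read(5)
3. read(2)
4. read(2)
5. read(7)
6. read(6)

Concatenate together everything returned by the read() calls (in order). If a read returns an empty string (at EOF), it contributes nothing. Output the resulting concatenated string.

Answer: FYZ963C94E38I45OQMJ43ROAXH

Derivation:
After 1 (read(7)): returned 'FYZ963C', offset=7
After 2 (read(5)): returned '94E38', offset=12
After 3 (read(2)): returned 'I4', offset=14
After 4 (read(2)): returned '5O', offset=16
After 5 (read(7)): returned 'QMJ43RO', offset=23
After 6 (read(6)): returned 'AXH', offset=26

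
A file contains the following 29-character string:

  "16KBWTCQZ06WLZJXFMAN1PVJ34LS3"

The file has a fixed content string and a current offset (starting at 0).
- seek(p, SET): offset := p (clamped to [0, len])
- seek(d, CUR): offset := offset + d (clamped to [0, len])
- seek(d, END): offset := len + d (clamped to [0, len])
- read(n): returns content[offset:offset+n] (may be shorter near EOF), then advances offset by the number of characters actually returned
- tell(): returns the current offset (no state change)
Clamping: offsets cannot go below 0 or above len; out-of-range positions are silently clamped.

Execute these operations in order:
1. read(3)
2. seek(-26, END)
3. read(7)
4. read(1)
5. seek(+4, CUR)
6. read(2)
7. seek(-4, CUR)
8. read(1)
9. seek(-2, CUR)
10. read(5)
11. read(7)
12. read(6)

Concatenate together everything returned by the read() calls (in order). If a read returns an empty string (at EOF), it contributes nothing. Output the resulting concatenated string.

After 1 (read(3)): returned '16K', offset=3
After 2 (seek(-26, END)): offset=3
After 3 (read(7)): returned 'BWTCQZ0', offset=10
After 4 (read(1)): returned '6', offset=11
After 5 (seek(+4, CUR)): offset=15
After 6 (read(2)): returned 'XF', offset=17
After 7 (seek(-4, CUR)): offset=13
After 8 (read(1)): returned 'Z', offset=14
After 9 (seek(-2, CUR)): offset=12
After 10 (read(5)): returned 'LZJXF', offset=17
After 11 (read(7)): returned 'MAN1PVJ', offset=24
After 12 (read(6)): returned '34LS3', offset=29

Answer: 16KBWTCQZ06XFZLZJXFMAN1PVJ34LS3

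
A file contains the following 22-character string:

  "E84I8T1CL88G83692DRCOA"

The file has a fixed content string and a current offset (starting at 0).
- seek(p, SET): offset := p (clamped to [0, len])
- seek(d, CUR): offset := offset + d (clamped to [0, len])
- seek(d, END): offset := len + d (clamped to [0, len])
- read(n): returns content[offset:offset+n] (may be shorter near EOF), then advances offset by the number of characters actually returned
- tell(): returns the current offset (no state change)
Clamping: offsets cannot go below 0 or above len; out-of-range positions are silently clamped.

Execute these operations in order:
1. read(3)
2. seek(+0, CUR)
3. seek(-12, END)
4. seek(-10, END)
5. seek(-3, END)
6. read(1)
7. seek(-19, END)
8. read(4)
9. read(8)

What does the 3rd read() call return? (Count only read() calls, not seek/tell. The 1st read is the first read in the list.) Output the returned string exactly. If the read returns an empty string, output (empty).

Answer: I8T1

Derivation:
After 1 (read(3)): returned 'E84', offset=3
After 2 (seek(+0, CUR)): offset=3
After 3 (seek(-12, END)): offset=10
After 4 (seek(-10, END)): offset=12
After 5 (seek(-3, END)): offset=19
After 6 (read(1)): returned 'C', offset=20
After 7 (seek(-19, END)): offset=3
After 8 (read(4)): returned 'I8T1', offset=7
After 9 (read(8)): returned 'CL88G836', offset=15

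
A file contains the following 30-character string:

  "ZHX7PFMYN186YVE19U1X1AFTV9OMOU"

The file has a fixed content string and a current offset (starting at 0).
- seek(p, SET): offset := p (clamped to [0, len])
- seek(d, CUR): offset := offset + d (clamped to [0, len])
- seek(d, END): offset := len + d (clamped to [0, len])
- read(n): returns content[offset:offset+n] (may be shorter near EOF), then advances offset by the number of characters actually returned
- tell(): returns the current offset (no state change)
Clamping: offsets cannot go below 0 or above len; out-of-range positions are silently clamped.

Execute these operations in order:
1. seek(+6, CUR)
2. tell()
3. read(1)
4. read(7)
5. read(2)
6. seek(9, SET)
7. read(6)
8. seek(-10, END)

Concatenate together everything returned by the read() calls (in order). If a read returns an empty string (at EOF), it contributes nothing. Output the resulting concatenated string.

After 1 (seek(+6, CUR)): offset=6
After 2 (tell()): offset=6
After 3 (read(1)): returned 'M', offset=7
After 4 (read(7)): returned 'YN186YV', offset=14
After 5 (read(2)): returned 'E1', offset=16
After 6 (seek(9, SET)): offset=9
After 7 (read(6)): returned '186YVE', offset=15
After 8 (seek(-10, END)): offset=20

Answer: MYN186YVE1186YVE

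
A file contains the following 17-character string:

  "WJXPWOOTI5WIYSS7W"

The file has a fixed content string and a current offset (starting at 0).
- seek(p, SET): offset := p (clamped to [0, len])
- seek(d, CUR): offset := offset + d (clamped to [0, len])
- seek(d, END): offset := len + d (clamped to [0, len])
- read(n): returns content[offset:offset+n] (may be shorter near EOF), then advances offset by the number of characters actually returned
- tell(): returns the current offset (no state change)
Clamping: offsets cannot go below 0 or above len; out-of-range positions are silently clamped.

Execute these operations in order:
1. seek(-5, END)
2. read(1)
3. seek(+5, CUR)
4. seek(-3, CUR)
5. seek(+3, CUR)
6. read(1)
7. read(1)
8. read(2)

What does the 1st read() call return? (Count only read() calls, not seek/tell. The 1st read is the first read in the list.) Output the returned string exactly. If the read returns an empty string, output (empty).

After 1 (seek(-5, END)): offset=12
After 2 (read(1)): returned 'Y', offset=13
After 3 (seek(+5, CUR)): offset=17
After 4 (seek(-3, CUR)): offset=14
After 5 (seek(+3, CUR)): offset=17
After 6 (read(1)): returned '', offset=17
After 7 (read(1)): returned '', offset=17
After 8 (read(2)): returned '', offset=17

Answer: Y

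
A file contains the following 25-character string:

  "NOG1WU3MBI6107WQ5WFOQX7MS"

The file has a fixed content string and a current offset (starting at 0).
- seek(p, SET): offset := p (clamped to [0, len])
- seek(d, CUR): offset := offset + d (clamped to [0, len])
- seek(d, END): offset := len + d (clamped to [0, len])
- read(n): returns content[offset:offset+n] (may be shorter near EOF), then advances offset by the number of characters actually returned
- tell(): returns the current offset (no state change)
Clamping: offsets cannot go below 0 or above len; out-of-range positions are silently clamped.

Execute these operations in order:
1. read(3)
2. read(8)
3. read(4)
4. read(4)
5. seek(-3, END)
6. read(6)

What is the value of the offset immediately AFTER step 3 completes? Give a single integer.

Answer: 15

Derivation:
After 1 (read(3)): returned 'NOG', offset=3
After 2 (read(8)): returned '1WU3MBI6', offset=11
After 3 (read(4)): returned '107W', offset=15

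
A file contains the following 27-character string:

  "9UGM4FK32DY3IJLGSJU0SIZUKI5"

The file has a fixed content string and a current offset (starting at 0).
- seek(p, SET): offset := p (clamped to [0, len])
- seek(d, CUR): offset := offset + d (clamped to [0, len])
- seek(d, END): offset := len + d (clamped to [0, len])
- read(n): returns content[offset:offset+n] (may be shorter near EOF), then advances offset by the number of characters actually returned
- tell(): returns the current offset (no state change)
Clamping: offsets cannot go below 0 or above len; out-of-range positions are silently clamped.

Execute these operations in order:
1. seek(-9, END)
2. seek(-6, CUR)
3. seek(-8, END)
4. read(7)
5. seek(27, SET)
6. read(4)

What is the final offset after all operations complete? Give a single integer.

After 1 (seek(-9, END)): offset=18
After 2 (seek(-6, CUR)): offset=12
After 3 (seek(-8, END)): offset=19
After 4 (read(7)): returned '0SIZUKI', offset=26
After 5 (seek(27, SET)): offset=27
After 6 (read(4)): returned '', offset=27

Answer: 27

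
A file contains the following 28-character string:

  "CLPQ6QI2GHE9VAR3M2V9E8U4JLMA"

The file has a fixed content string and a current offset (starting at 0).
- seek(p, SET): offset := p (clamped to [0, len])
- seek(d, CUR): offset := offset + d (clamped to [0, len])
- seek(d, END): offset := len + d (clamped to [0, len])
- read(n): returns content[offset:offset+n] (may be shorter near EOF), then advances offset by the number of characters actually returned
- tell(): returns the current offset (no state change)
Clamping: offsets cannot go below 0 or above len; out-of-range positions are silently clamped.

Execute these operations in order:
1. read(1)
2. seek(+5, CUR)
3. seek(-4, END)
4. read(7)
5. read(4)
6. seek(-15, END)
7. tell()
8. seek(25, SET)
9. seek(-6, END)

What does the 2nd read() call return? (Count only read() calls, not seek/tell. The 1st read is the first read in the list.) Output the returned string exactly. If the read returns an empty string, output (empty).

Answer: JLMA

Derivation:
After 1 (read(1)): returned 'C', offset=1
After 2 (seek(+5, CUR)): offset=6
After 3 (seek(-4, END)): offset=24
After 4 (read(7)): returned 'JLMA', offset=28
After 5 (read(4)): returned '', offset=28
After 6 (seek(-15, END)): offset=13
After 7 (tell()): offset=13
After 8 (seek(25, SET)): offset=25
After 9 (seek(-6, END)): offset=22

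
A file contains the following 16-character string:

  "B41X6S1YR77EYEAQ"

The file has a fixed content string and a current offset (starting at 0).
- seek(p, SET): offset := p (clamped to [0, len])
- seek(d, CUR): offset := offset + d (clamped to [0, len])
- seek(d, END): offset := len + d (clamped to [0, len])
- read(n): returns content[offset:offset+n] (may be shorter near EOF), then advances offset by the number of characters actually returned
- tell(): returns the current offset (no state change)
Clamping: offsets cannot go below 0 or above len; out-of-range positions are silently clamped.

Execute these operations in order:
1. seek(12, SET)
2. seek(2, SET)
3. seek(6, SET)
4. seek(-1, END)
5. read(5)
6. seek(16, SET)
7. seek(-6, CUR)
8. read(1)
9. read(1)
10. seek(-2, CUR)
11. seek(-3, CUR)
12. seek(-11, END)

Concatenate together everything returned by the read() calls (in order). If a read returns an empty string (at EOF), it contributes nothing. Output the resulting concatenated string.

Answer: Q7E

Derivation:
After 1 (seek(12, SET)): offset=12
After 2 (seek(2, SET)): offset=2
After 3 (seek(6, SET)): offset=6
After 4 (seek(-1, END)): offset=15
After 5 (read(5)): returned 'Q', offset=16
After 6 (seek(16, SET)): offset=16
After 7 (seek(-6, CUR)): offset=10
After 8 (read(1)): returned '7', offset=11
After 9 (read(1)): returned 'E', offset=12
After 10 (seek(-2, CUR)): offset=10
After 11 (seek(-3, CUR)): offset=7
After 12 (seek(-11, END)): offset=5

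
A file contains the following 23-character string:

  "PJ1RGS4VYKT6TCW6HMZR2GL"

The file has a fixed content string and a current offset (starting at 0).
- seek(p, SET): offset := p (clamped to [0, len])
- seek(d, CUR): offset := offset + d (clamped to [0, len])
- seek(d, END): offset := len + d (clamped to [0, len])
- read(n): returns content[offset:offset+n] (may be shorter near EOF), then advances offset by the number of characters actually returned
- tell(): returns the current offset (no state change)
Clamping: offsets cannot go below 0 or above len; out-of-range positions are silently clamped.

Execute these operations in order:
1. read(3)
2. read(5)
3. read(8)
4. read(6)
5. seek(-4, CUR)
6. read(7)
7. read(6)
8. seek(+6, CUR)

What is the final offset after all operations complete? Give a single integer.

Answer: 23

Derivation:
After 1 (read(3)): returned 'PJ1', offset=3
After 2 (read(5)): returned 'RGS4V', offset=8
After 3 (read(8)): returned 'YKT6TCW6', offset=16
After 4 (read(6)): returned 'HMZR2G', offset=22
After 5 (seek(-4, CUR)): offset=18
After 6 (read(7)): returned 'ZR2GL', offset=23
After 7 (read(6)): returned '', offset=23
After 8 (seek(+6, CUR)): offset=23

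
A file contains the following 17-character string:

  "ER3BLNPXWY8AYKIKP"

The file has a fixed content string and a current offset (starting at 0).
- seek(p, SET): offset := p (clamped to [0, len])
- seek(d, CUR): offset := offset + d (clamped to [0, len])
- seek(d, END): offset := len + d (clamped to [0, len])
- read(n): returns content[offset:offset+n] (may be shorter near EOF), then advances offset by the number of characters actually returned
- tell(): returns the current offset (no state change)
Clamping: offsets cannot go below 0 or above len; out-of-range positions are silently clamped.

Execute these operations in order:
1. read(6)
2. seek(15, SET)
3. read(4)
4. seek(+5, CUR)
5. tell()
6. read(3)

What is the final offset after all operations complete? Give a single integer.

After 1 (read(6)): returned 'ER3BLN', offset=6
After 2 (seek(15, SET)): offset=15
After 3 (read(4)): returned 'KP', offset=17
After 4 (seek(+5, CUR)): offset=17
After 5 (tell()): offset=17
After 6 (read(3)): returned '', offset=17

Answer: 17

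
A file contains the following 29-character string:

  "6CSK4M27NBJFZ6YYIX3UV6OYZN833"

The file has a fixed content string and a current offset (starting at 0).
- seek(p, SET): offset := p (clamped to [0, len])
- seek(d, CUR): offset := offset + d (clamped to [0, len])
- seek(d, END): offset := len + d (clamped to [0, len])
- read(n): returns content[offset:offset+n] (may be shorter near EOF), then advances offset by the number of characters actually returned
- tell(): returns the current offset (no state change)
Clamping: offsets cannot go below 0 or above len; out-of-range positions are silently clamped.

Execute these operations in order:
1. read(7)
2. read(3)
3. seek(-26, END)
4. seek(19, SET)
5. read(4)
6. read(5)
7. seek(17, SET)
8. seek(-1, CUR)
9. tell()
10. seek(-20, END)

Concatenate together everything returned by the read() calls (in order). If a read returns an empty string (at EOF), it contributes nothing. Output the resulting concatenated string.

After 1 (read(7)): returned '6CSK4M2', offset=7
After 2 (read(3)): returned '7NB', offset=10
After 3 (seek(-26, END)): offset=3
After 4 (seek(19, SET)): offset=19
After 5 (read(4)): returned 'UV6O', offset=23
After 6 (read(5)): returned 'YZN83', offset=28
After 7 (seek(17, SET)): offset=17
After 8 (seek(-1, CUR)): offset=16
After 9 (tell()): offset=16
After 10 (seek(-20, END)): offset=9

Answer: 6CSK4M27NBUV6OYZN83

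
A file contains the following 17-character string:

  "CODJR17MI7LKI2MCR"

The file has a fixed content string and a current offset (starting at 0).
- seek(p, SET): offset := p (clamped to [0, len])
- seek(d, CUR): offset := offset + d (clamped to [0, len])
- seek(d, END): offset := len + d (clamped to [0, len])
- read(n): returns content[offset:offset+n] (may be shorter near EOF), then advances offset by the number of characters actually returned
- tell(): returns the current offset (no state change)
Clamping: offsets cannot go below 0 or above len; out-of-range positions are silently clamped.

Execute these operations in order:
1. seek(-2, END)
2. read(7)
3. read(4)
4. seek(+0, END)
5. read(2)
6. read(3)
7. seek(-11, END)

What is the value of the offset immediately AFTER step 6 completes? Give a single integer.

After 1 (seek(-2, END)): offset=15
After 2 (read(7)): returned 'CR', offset=17
After 3 (read(4)): returned '', offset=17
After 4 (seek(+0, END)): offset=17
After 5 (read(2)): returned '', offset=17
After 6 (read(3)): returned '', offset=17

Answer: 17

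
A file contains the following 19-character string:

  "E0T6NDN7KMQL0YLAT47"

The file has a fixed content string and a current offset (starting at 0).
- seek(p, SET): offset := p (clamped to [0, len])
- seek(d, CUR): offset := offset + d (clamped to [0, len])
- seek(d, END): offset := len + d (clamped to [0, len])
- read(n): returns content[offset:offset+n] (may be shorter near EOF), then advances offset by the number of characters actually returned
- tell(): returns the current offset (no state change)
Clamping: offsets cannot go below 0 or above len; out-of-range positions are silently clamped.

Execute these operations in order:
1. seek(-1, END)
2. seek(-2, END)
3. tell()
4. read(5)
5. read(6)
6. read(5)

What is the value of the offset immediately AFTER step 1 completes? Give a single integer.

After 1 (seek(-1, END)): offset=18

Answer: 18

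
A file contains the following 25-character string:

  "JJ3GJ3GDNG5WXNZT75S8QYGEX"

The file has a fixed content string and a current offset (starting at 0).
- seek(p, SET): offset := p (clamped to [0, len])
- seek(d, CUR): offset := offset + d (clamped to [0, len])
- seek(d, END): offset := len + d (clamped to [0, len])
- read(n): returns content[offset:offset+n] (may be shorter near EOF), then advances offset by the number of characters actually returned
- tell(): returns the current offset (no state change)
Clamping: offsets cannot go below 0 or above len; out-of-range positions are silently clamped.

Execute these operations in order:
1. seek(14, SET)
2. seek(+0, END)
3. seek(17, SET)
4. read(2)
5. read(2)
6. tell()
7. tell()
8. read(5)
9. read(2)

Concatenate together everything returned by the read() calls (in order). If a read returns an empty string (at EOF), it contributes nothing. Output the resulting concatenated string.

Answer: 5S8QYGEX

Derivation:
After 1 (seek(14, SET)): offset=14
After 2 (seek(+0, END)): offset=25
After 3 (seek(17, SET)): offset=17
After 4 (read(2)): returned '5S', offset=19
After 5 (read(2)): returned '8Q', offset=21
After 6 (tell()): offset=21
After 7 (tell()): offset=21
After 8 (read(5)): returned 'YGEX', offset=25
After 9 (read(2)): returned '', offset=25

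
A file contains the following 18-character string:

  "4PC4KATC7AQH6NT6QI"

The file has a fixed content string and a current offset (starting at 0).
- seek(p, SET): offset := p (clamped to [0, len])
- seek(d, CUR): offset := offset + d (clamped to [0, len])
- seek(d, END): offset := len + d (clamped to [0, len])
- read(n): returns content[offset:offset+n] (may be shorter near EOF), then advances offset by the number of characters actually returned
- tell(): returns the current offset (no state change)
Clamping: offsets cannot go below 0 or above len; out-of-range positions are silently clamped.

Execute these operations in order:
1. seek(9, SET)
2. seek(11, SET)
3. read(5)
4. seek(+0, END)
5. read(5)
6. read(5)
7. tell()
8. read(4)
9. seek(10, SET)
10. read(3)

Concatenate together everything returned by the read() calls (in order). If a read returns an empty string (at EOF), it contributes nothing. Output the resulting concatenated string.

Answer: H6NT6QH6

Derivation:
After 1 (seek(9, SET)): offset=9
After 2 (seek(11, SET)): offset=11
After 3 (read(5)): returned 'H6NT6', offset=16
After 4 (seek(+0, END)): offset=18
After 5 (read(5)): returned '', offset=18
After 6 (read(5)): returned '', offset=18
After 7 (tell()): offset=18
After 8 (read(4)): returned '', offset=18
After 9 (seek(10, SET)): offset=10
After 10 (read(3)): returned 'QH6', offset=13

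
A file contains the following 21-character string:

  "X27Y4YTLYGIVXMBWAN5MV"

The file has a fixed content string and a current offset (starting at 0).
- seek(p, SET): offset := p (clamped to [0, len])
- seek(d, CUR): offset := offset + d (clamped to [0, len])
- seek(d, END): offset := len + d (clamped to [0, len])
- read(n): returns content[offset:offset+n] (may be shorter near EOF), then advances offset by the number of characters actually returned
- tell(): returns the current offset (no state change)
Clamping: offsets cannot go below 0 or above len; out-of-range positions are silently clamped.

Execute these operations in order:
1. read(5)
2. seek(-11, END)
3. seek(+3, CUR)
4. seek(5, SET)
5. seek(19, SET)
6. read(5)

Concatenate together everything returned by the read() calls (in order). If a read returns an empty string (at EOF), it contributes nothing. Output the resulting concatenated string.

After 1 (read(5)): returned 'X27Y4', offset=5
After 2 (seek(-11, END)): offset=10
After 3 (seek(+3, CUR)): offset=13
After 4 (seek(5, SET)): offset=5
After 5 (seek(19, SET)): offset=19
After 6 (read(5)): returned 'MV', offset=21

Answer: X27Y4MV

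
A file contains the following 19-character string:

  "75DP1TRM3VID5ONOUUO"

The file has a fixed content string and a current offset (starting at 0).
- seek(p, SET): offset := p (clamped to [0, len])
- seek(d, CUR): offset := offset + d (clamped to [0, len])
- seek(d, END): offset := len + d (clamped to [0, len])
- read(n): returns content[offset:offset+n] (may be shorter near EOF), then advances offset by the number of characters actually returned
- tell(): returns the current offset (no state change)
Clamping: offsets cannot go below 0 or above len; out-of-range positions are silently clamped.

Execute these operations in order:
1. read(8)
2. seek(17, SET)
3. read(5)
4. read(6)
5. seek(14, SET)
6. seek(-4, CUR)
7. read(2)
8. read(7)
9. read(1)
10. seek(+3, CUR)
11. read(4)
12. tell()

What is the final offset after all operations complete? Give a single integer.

Answer: 19

Derivation:
After 1 (read(8)): returned '75DP1TRM', offset=8
After 2 (seek(17, SET)): offset=17
After 3 (read(5)): returned 'UO', offset=19
After 4 (read(6)): returned '', offset=19
After 5 (seek(14, SET)): offset=14
After 6 (seek(-4, CUR)): offset=10
After 7 (read(2)): returned 'ID', offset=12
After 8 (read(7)): returned '5ONOUUO', offset=19
After 9 (read(1)): returned '', offset=19
After 10 (seek(+3, CUR)): offset=19
After 11 (read(4)): returned '', offset=19
After 12 (tell()): offset=19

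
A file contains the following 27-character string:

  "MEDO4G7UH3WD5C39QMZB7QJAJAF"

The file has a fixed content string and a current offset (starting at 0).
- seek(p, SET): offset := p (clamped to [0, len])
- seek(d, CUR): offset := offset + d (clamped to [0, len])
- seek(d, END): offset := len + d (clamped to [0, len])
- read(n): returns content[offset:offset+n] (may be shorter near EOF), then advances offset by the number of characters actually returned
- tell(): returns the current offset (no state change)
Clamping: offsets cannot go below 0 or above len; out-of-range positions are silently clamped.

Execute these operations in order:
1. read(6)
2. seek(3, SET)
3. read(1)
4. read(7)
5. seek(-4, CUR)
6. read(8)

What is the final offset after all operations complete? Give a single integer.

Answer: 15

Derivation:
After 1 (read(6)): returned 'MEDO4G', offset=6
After 2 (seek(3, SET)): offset=3
After 3 (read(1)): returned 'O', offset=4
After 4 (read(7)): returned '4G7UH3W', offset=11
After 5 (seek(-4, CUR)): offset=7
After 6 (read(8)): returned 'UH3WD5C3', offset=15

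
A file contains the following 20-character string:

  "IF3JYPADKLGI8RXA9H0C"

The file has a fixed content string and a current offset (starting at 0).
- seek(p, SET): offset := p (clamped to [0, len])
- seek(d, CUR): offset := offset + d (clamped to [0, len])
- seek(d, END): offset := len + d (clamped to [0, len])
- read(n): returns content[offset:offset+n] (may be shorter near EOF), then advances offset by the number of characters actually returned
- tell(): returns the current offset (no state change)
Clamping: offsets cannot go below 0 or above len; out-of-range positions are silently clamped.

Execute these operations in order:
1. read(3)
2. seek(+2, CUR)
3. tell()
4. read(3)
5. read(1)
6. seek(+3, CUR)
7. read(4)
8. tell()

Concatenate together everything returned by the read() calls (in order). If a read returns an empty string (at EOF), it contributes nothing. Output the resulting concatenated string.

Answer: IF3PADK8RXA

Derivation:
After 1 (read(3)): returned 'IF3', offset=3
After 2 (seek(+2, CUR)): offset=5
After 3 (tell()): offset=5
After 4 (read(3)): returned 'PAD', offset=8
After 5 (read(1)): returned 'K', offset=9
After 6 (seek(+3, CUR)): offset=12
After 7 (read(4)): returned '8RXA', offset=16
After 8 (tell()): offset=16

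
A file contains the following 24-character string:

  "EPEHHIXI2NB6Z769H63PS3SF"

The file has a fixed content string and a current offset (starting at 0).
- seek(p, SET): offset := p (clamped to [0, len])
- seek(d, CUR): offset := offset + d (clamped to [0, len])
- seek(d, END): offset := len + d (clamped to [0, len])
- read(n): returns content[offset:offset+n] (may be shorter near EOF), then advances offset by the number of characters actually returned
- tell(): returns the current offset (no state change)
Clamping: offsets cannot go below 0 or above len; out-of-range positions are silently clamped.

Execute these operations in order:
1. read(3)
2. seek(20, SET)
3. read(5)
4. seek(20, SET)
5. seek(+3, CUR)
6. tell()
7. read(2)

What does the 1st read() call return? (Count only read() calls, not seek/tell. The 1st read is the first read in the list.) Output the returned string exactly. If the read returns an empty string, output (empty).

After 1 (read(3)): returned 'EPE', offset=3
After 2 (seek(20, SET)): offset=20
After 3 (read(5)): returned 'S3SF', offset=24
After 4 (seek(20, SET)): offset=20
After 5 (seek(+3, CUR)): offset=23
After 6 (tell()): offset=23
After 7 (read(2)): returned 'F', offset=24

Answer: EPE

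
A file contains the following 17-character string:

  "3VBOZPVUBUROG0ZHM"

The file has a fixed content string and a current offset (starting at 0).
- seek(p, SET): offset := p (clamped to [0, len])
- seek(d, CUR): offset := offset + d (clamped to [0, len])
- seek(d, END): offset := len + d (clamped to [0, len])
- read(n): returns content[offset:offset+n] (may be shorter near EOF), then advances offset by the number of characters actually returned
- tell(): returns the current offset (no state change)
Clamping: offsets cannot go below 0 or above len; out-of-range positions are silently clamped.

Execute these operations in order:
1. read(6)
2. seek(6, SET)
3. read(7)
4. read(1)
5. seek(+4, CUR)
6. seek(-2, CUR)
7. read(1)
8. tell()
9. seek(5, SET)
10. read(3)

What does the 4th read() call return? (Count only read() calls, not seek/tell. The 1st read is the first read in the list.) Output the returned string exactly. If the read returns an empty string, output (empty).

Answer: H

Derivation:
After 1 (read(6)): returned '3VBOZP', offset=6
After 2 (seek(6, SET)): offset=6
After 3 (read(7)): returned 'VUBUROG', offset=13
After 4 (read(1)): returned '0', offset=14
After 5 (seek(+4, CUR)): offset=17
After 6 (seek(-2, CUR)): offset=15
After 7 (read(1)): returned 'H', offset=16
After 8 (tell()): offset=16
After 9 (seek(5, SET)): offset=5
After 10 (read(3)): returned 'PVU', offset=8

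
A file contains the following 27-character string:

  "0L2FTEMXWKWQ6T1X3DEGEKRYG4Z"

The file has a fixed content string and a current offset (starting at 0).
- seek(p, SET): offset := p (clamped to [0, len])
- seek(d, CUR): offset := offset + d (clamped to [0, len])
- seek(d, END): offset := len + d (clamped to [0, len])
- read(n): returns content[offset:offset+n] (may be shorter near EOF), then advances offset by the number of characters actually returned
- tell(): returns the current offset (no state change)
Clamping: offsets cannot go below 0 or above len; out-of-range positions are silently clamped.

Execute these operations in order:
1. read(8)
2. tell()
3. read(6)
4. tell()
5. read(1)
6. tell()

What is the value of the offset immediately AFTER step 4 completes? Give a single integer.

Answer: 14

Derivation:
After 1 (read(8)): returned '0L2FTEMX', offset=8
After 2 (tell()): offset=8
After 3 (read(6)): returned 'WKWQ6T', offset=14
After 4 (tell()): offset=14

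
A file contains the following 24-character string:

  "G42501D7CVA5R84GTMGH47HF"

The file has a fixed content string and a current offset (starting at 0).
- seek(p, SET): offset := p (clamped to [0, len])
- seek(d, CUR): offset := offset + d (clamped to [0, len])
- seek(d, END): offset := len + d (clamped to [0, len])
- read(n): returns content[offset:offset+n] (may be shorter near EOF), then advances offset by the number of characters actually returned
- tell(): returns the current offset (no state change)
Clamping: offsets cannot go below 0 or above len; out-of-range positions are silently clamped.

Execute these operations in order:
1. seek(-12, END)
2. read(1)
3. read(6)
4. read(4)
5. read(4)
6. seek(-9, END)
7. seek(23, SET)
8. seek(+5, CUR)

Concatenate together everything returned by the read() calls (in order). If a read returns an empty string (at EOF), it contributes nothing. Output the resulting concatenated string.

Answer: R84GTMGH47HF

Derivation:
After 1 (seek(-12, END)): offset=12
After 2 (read(1)): returned 'R', offset=13
After 3 (read(6)): returned '84GTMG', offset=19
After 4 (read(4)): returned 'H47H', offset=23
After 5 (read(4)): returned 'F', offset=24
After 6 (seek(-9, END)): offset=15
After 7 (seek(23, SET)): offset=23
After 8 (seek(+5, CUR)): offset=24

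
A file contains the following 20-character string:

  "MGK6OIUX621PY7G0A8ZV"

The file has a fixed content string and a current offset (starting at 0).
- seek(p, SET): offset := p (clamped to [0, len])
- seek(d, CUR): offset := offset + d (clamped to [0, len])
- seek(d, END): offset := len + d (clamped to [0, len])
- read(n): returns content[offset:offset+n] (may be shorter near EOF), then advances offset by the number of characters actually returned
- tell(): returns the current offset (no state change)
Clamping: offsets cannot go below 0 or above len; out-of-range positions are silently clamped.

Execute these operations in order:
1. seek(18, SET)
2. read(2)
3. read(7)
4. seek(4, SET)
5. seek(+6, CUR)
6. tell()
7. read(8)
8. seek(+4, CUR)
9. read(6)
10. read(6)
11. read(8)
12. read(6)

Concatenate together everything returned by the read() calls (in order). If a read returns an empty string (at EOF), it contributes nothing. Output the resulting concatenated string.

Answer: ZV1PY7G0A8

Derivation:
After 1 (seek(18, SET)): offset=18
After 2 (read(2)): returned 'ZV', offset=20
After 3 (read(7)): returned '', offset=20
After 4 (seek(4, SET)): offset=4
After 5 (seek(+6, CUR)): offset=10
After 6 (tell()): offset=10
After 7 (read(8)): returned '1PY7G0A8', offset=18
After 8 (seek(+4, CUR)): offset=20
After 9 (read(6)): returned '', offset=20
After 10 (read(6)): returned '', offset=20
After 11 (read(8)): returned '', offset=20
After 12 (read(6)): returned '', offset=20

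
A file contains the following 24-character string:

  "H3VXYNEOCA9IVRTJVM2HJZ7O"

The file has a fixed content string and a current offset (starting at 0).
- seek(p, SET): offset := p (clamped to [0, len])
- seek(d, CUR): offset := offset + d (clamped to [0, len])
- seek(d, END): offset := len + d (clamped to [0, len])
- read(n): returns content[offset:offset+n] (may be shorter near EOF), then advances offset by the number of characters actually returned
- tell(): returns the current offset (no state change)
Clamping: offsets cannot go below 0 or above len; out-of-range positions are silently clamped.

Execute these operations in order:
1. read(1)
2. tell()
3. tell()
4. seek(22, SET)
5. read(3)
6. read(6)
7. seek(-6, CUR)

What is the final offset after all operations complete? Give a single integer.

Answer: 18

Derivation:
After 1 (read(1)): returned 'H', offset=1
After 2 (tell()): offset=1
After 3 (tell()): offset=1
After 4 (seek(22, SET)): offset=22
After 5 (read(3)): returned '7O', offset=24
After 6 (read(6)): returned '', offset=24
After 7 (seek(-6, CUR)): offset=18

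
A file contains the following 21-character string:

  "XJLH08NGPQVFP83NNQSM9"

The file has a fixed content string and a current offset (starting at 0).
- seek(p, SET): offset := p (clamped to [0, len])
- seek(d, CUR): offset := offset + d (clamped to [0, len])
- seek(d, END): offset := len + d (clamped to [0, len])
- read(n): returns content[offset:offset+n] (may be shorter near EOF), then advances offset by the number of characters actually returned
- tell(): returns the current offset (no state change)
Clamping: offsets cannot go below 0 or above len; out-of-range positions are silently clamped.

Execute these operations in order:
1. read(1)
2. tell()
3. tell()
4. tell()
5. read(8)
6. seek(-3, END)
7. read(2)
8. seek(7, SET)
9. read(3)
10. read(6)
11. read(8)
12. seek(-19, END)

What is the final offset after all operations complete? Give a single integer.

Answer: 2

Derivation:
After 1 (read(1)): returned 'X', offset=1
After 2 (tell()): offset=1
After 3 (tell()): offset=1
After 4 (tell()): offset=1
After 5 (read(8)): returned 'JLH08NGP', offset=9
After 6 (seek(-3, END)): offset=18
After 7 (read(2)): returned 'SM', offset=20
After 8 (seek(7, SET)): offset=7
After 9 (read(3)): returned 'GPQ', offset=10
After 10 (read(6)): returned 'VFP83N', offset=16
After 11 (read(8)): returned 'NQSM9', offset=21
After 12 (seek(-19, END)): offset=2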